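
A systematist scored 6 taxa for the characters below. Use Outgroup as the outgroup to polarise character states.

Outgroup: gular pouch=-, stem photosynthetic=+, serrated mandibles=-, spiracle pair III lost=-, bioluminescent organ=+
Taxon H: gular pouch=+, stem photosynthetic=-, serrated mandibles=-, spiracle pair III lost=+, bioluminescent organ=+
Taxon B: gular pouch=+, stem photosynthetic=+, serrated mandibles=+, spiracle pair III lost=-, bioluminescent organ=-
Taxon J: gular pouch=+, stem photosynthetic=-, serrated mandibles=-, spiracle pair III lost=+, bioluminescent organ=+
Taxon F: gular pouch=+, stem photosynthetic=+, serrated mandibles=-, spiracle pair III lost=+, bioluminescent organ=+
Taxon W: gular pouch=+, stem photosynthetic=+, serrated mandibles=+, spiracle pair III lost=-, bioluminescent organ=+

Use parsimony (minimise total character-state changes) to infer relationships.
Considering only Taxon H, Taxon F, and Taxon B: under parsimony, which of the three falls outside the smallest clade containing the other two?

Taxon B

Character polarity is set by the outgroup: the derived state is whichever differs from the outgroup's state, so for stem photosynthetic, bioluminescent organ the derived state is '-', and for the remaining characters it is '+'.
All ingroup taxa share the derived state '+' for gular pouch; it defines the ingroup but does not resolve relationships within it.
Only Taxon H and Taxon J show the derived state '-' for stem photosynthetic, supporting them as a clade.
Only Taxon B and Taxon W show the derived state '+' for serrated mandibles, supporting them as a clade.
Only Taxon F, Taxon H, and Taxon J show the derived state '+' for spiracle pair III lost, supporting them as a clade.
bioluminescent organ: derived state '-' in Taxon B only — an autapomorphy, so it tells us nothing about relationships among taxa.
Most parsimonious ingroup topology: (((Taxon H,Taxon J),Taxon F),(Taxon B,Taxon W)).
Taxon H and Taxon F share a more recent common ancestor with each other than either does with Taxon B, so Taxon B is the least closely related of the three.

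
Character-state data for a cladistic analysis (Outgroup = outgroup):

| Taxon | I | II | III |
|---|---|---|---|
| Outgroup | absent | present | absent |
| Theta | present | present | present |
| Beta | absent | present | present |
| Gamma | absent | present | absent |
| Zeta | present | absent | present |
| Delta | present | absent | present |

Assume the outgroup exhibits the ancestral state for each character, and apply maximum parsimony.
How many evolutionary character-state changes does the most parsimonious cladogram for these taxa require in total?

3

Character polarity is set by the outgroup: the derived state is whichever differs from the outgroup's state, so for II the derived state is 'absent', and for the remaining characters it is 'present'.
Only Delta, Theta, and Zeta show the derived state 'present' for I, supporting them as a clade.
II (derived state 'absent') is shared by Delta and Zeta — a synapomorphy uniting that clade.
III (derived state 'present') is shared by Beta, Delta, Theta, and Zeta — a synapomorphy uniting that clade.
Most parsimonious ingroup topology: (((Theta,(Zeta,Delta)),Beta),Gamma).
Changes per character on this tree: I: 1; II: 1; III: 1.
Total = 3.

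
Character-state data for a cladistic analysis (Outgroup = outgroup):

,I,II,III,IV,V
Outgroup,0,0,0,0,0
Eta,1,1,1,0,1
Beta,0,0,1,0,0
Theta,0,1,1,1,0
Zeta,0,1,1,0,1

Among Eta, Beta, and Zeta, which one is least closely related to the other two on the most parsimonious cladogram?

The outgroup has state '0' for every character, so '1' is the derived state throughout.
I (derived state '1') is unique to Eta (autapomorphy; uninformative for grouping).
Only Eta, Theta, and Zeta show the derived state '1' for II, supporting them as a clade.
All ingroup taxa share the derived state '1' for III; it defines the ingroup but does not resolve relationships within it.
IV: derived state '1' in Theta only — an autapomorphy, so it tells us nothing about relationships among taxa.
Only Eta and Zeta show the derived state '1' for V, supporting them as a clade.
Most parsimonious ingroup topology: (((Zeta,Eta),Theta),Beta).
Zeta and Eta share a more recent common ancestor with each other than either does with Beta, so Beta is the least closely related of the three.

Beta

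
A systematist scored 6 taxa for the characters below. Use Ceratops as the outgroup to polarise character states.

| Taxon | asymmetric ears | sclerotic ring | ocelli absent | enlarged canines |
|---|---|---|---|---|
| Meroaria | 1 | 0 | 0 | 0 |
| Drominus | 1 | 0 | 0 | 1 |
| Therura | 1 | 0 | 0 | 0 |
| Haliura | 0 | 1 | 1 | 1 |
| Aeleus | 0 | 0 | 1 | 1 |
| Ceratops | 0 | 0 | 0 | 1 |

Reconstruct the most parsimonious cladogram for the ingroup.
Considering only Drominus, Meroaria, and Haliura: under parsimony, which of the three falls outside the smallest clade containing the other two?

Haliura

Character polarity is set by the outgroup: the derived state is whichever differs from the outgroup's state, so for enlarged canines the derived state is '0', and for the remaining characters it is '1'.
asymmetric ears: derived state '1' in Drominus, Meroaria, and Therura only — synapomorphy for {Drominus, Meroaria, Therura}.
sclerotic ring (derived state '1') is unique to Haliura (autapomorphy; uninformative for grouping).
Only Aeleus and Haliura show the derived state '1' for ocelli absent, supporting them as a clade.
enlarged canines (derived state '0') is shared by Meroaria and Therura — a synapomorphy uniting that clade.
Most parsimonious ingroup topology: (((Therura,Meroaria),Drominus),(Haliura,Aeleus)).
Drominus and Meroaria share a more recent common ancestor with each other than either does with Haliura, so Haliura is the least closely related of the three.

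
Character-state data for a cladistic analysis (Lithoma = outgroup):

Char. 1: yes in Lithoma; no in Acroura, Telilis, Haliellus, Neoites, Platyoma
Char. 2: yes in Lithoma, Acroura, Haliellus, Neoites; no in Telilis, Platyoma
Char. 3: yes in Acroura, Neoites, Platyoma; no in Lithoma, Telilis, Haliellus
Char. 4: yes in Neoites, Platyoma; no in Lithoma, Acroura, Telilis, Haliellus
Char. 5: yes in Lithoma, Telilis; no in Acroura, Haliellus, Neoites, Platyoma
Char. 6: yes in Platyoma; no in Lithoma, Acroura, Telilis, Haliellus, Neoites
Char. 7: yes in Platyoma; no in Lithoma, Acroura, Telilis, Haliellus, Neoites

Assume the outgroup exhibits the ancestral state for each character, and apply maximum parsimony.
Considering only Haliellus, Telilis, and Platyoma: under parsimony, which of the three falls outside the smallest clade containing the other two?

Character polarity is set by the outgroup: the derived state is whichever differs from the outgroup's state, so for Char. 1, Char. 2, Char. 5 the derived state is 'no', and for the remaining characters it is 'yes'.
All ingroup taxa share the derived state 'no' for Char. 1; it defines the ingroup but does not resolve relationships within it.
Char. 2 (state 'no') occurs in Platyoma and Telilis but conflicts with the nesting implied by the other characters — most parsimoniously interpreted as homoplasy.
Only Acroura, Neoites, and Platyoma show the derived state 'yes' for Char. 3, supporting them as a clade.
Char. 4: derived state 'yes' in Neoites and Platyoma only — synapomorphy for {Neoites, Platyoma}.
Only Acroura, Haliellus, Neoites, and Platyoma show the derived state 'no' for Char. 5, supporting them as a clade.
Char. 6 (derived state 'yes') is unique to Platyoma (autapomorphy; uninformative for grouping).
Char. 7 (derived state 'yes') is unique to Platyoma (autapomorphy; uninformative for grouping).
Most parsimonious ingroup topology: (((Acroura,(Neoites,Platyoma)),Haliellus),Telilis).
Haliellus and Platyoma share a more recent common ancestor with each other than either does with Telilis, so Telilis is the least closely related of the three.

Telilis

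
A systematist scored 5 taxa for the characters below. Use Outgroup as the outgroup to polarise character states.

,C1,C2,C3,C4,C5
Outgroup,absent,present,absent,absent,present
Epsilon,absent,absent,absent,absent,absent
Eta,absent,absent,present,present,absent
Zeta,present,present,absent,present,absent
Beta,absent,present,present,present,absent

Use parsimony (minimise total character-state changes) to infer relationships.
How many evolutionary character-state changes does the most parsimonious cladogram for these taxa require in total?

Character polarity is set by the outgroup: the derived state is whichever differs from the outgroup's state, so for C2, C5 the derived state is 'absent', and for the remaining characters it is 'present'.
C1: derived state 'present' in Zeta only — an autapomorphy, so it tells us nothing about relationships among taxa.
C2 (state 'absent') occurs in Epsilon and Eta but conflicts with the nesting implied by the other characters — most parsimoniously interpreted as homoplasy.
Only Beta and Eta show the derived state 'present' for C3, supporting them as a clade.
C4: derived state 'present' in Beta, Eta, and Zeta only — synapomorphy for {Beta, Eta, Zeta}.
All ingroup taxa share the derived state 'absent' for C5; it defines the ingroup but does not resolve relationships within it.
Most parsimonious ingroup topology: (Epsilon,((Eta,Beta),Zeta)).
Changes per character on this tree: C1: 1; C2: 2; C3: 1; C4: 1; C5: 1.
Total = 6.

6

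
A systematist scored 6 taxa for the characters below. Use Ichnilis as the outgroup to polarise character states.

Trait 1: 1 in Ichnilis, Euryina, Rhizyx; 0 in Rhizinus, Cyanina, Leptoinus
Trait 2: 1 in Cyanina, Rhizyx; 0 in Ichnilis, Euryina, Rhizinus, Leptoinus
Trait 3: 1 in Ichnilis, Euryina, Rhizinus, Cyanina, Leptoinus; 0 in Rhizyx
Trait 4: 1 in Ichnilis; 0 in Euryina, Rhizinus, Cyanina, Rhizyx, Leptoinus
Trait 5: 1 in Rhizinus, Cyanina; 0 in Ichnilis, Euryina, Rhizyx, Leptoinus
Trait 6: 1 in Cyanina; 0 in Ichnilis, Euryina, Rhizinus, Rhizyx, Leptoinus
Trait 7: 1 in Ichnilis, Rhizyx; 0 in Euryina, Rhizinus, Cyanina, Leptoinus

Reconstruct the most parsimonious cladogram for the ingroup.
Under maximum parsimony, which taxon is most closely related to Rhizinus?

Character polarity is set by the outgroup: the derived state is whichever differs from the outgroup's state, so for Trait 1, Trait 3, Trait 4, Trait 7 the derived state is '0', and for the remaining characters it is '1'.
Trait 1: derived state '0' in Cyanina, Leptoinus, and Rhizinus only — synapomorphy for {Cyanina, Leptoinus, Rhizinus}.
Trait 2 groups Cyanina and Rhizyx, which is incompatible with the clades supported by the remaining characters; treating it as convergent (homoplasy) costs fewer steps than any alternative tree.
Trait 3 (derived state '0') is unique to Rhizyx (autapomorphy; uninformative for grouping).
All ingroup taxa share the derived state '0' for Trait 4; it defines the ingroup but does not resolve relationships within it.
Only Cyanina and Rhizinus show the derived state '1' for Trait 5, supporting them as a clade.
Trait 6: derived state '1' in Cyanina only — an autapomorphy, so it tells us nothing about relationships among taxa.
Trait 7: derived state '0' in Cyanina, Euryina, Leptoinus, and Rhizinus only — synapomorphy for {Cyanina, Euryina, Leptoinus, Rhizinus}.
Most parsimonious ingroup topology: ((Euryina,((Rhizinus,Cyanina),Leptoinus)),Rhizyx).
Rhizinus and Cyanina form a cherry on this tree, so they are sister taxa.

Cyanina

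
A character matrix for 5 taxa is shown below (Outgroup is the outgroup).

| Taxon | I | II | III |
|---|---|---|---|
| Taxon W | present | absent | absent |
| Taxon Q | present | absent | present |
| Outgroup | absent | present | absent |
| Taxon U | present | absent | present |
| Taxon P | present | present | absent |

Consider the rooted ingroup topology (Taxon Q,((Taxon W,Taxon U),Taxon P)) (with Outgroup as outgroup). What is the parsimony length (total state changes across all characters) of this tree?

Map each character onto (Taxon Q,((Taxon W,Taxon U),Taxon P)) (rooted by Outgroup) and count the minimum state changes it requires (Fitch parsimony):
I: 1; II: 2; III: 2.
Total tree length = 5.

5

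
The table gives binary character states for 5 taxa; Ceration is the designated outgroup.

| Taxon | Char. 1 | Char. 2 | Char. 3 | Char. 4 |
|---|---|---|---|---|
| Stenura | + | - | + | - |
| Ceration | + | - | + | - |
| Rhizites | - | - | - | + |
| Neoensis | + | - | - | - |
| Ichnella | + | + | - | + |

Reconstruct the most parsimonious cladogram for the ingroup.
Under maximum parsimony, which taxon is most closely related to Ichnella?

Character polarity is set by the outgroup: the derived state is whichever differs from the outgroup's state, so for Char. 1, Char. 3 the derived state is '-', and for the remaining characters it is '+'.
Char. 1: derived state '-' in Rhizites only — an autapomorphy, so it tells us nothing about relationships among taxa.
Char. 2: derived state '+' in Ichnella only — an autapomorphy, so it tells us nothing about relationships among taxa.
Only Ichnella, Neoensis, and Rhizites show the derived state '-' for Char. 3, supporting them as a clade.
Char. 4: derived state '+' in Ichnella and Rhizites only — synapomorphy for {Ichnella, Rhizites}.
Most parsimonious ingroup topology: (((Ichnella,Rhizites),Neoensis),Stenura).
Ichnella and Rhizites form a cherry on this tree, so they are sister taxa.

Rhizites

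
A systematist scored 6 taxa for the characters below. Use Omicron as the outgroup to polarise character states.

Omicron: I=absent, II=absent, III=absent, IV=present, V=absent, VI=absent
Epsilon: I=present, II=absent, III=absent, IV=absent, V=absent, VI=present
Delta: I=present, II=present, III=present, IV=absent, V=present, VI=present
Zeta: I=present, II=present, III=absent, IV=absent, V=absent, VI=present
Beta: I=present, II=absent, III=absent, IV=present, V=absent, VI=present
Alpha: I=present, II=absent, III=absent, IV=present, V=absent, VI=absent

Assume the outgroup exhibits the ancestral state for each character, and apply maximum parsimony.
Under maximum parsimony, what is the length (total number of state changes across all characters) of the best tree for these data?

6

Character polarity is set by the outgroup: the derived state is whichever differs from the outgroup's state, so for IV the derived state is 'absent', and for the remaining characters it is 'present'.
I (derived state 'present') is shared by all ingroup taxa — unites the whole ingroup.
Only Delta and Zeta show the derived state 'present' for II, supporting them as a clade.
III: derived state 'present' in Delta only — an autapomorphy, so it tells us nothing about relationships among taxa.
IV (derived state 'absent') is shared by Delta, Epsilon, and Zeta — a synapomorphy uniting that clade.
V: derived state 'present' in Delta only — an autapomorphy, so it tells us nothing about relationships among taxa.
VI (derived state 'present') is shared by Beta, Delta, Epsilon, and Zeta — a synapomorphy uniting that clade.
Most parsimonious ingroup topology: (Alpha,(((Zeta,Delta),Epsilon),Beta)).
Changes per character on this tree: I: 1; II: 1; III: 1; IV: 1; V: 1; VI: 1.
Total = 6.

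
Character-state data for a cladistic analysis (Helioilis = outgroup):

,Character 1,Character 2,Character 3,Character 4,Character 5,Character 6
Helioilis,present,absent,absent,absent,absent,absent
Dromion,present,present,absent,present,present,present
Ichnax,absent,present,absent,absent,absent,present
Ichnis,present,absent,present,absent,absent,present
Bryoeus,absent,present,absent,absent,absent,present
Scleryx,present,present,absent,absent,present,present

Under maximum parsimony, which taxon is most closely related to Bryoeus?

Character polarity is set by the outgroup: the derived state is whichever differs from the outgroup's state, so for Character 1 the derived state is 'absent', and for the remaining characters it is 'present'.
Character 1: derived state 'absent' in Bryoeus and Ichnax only — synapomorphy for {Bryoeus, Ichnax}.
Only Bryoeus, Dromion, Ichnax, and Scleryx show the derived state 'present' for Character 2, supporting them as a clade.
Character 3 (derived state 'present') is unique to Ichnis (autapomorphy; uninformative for grouping).
Character 4: derived state 'present' in Dromion only — an autapomorphy, so it tells us nothing about relationships among taxa.
Character 5: derived state 'present' in Dromion and Scleryx only — synapomorphy for {Dromion, Scleryx}.
All ingroup taxa share the derived state 'present' for Character 6; it defines the ingroup but does not resolve relationships within it.
Most parsimonious ingroup topology: (((Dromion,Scleryx),(Ichnax,Bryoeus)),Ichnis).
Bryoeus and Ichnax form a cherry on this tree, so they are sister taxa.

Ichnax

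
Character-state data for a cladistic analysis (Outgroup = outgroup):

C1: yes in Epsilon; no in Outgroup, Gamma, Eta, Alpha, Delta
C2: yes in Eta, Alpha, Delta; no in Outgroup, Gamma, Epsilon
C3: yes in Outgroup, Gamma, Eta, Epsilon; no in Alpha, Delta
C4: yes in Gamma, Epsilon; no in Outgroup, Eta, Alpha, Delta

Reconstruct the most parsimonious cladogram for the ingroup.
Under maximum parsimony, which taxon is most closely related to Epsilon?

Character polarity is set by the outgroup: the derived state is whichever differs from the outgroup's state, so for C3 the derived state is 'no', and for the remaining characters it is 'yes'.
C1 (derived state 'yes') is unique to Epsilon (autapomorphy; uninformative for grouping).
C2: derived state 'yes' in Alpha, Delta, and Eta only — synapomorphy for {Alpha, Delta, Eta}.
C3: derived state 'no' in Alpha and Delta only — synapomorphy for {Alpha, Delta}.
Only Epsilon and Gamma show the derived state 'yes' for C4, supporting them as a clade.
Most parsimonious ingroup topology: ((Gamma,Epsilon),(Eta,(Alpha,Delta))).
Epsilon and Gamma form a cherry on this tree, so they are sister taxa.

Gamma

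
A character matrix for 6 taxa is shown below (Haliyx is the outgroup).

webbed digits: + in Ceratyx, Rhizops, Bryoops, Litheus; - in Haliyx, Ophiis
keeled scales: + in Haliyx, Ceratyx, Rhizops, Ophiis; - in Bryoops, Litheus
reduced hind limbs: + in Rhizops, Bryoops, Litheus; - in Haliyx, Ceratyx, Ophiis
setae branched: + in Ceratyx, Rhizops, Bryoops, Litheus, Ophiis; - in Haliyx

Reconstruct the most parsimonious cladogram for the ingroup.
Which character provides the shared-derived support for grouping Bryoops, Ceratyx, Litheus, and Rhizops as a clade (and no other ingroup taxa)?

Character polarity is set by the outgroup: the derived state is whichever differs from the outgroup's state, so for keeled scales the derived state is '-', and for the remaining characters it is '+'.
Only Bryoops, Ceratyx, Litheus, and Rhizops show the derived state '+' for webbed digits, supporting them as a clade.
keeled scales: derived state '-' in Bryoops and Litheus only — synapomorphy for {Bryoops, Litheus}.
reduced hind limbs (derived state '+') is shared by Bryoops, Litheus, and Rhizops — a synapomorphy uniting that clade.
setae branched (derived state '+') is shared by all ingroup taxa — unites the whole ingroup.
Most parsimonious ingroup topology: ((Ceratyx,(Rhizops,(Bryoops,Litheus))),Ophiis).
The clade {Bryoops, Ceratyx, Litheus, Rhizops} is supported by webbed digits: its derived state '+' occurs in exactly those taxa and in no other taxon (including the outgroup).

webbed digits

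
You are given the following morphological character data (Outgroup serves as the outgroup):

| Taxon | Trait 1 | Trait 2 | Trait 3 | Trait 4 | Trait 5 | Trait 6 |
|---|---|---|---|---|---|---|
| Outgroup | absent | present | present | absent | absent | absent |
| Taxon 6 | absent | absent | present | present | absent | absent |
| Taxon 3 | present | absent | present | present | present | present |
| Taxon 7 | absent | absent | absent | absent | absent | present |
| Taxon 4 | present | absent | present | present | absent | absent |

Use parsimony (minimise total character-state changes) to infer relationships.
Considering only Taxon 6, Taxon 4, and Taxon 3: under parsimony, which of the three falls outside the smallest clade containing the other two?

Taxon 6

Character polarity is set by the outgroup: the derived state is whichever differs from the outgroup's state, so for Trait 2, Trait 3 the derived state is 'absent', and for the remaining characters it is 'present'.
Trait 1: derived state 'present' in Taxon 3 and Taxon 4 only — synapomorphy for {Taxon 3, Taxon 4}.
All ingroup taxa share the derived state 'absent' for Trait 2; it defines the ingroup but does not resolve relationships within it.
Trait 3 (derived state 'absent') is unique to Taxon 7 (autapomorphy; uninformative for grouping).
Trait 4 (derived state 'present') is shared by Taxon 3, Taxon 4, and Taxon 6 — a synapomorphy uniting that clade.
Trait 5: derived state 'present' in Taxon 3 only — an autapomorphy, so it tells us nothing about relationships among taxa.
Trait 6 groups Taxon 3 and Taxon 7, which is incompatible with the clades supported by the remaining characters; treating it as convergent (homoplasy) costs fewer steps than any alternative tree.
Most parsimonious ingroup topology: ((Taxon 6,(Taxon 3,Taxon 4)),Taxon 7).
Taxon 4 and Taxon 3 share a more recent common ancestor with each other than either does with Taxon 6, so Taxon 6 is the least closely related of the three.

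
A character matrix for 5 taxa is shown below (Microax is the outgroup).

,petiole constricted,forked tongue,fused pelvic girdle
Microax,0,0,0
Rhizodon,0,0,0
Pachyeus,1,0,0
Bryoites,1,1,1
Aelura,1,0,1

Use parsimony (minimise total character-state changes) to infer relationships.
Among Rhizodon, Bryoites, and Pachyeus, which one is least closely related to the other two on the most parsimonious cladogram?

The outgroup has state '0' for every character, so '1' is the derived state throughout.
petiole constricted: derived state '1' in Aelura, Bryoites, and Pachyeus only — synapomorphy for {Aelura, Bryoites, Pachyeus}.
forked tongue (derived state '1') is unique to Bryoites (autapomorphy; uninformative for grouping).
fused pelvic girdle (derived state '1') is shared by Aelura and Bryoites — a synapomorphy uniting that clade.
Most parsimonious ingroup topology: (Rhizodon,(Pachyeus,(Bryoites,Aelura))).
Pachyeus and Bryoites share a more recent common ancestor with each other than either does with Rhizodon, so Rhizodon is the least closely related of the three.

Rhizodon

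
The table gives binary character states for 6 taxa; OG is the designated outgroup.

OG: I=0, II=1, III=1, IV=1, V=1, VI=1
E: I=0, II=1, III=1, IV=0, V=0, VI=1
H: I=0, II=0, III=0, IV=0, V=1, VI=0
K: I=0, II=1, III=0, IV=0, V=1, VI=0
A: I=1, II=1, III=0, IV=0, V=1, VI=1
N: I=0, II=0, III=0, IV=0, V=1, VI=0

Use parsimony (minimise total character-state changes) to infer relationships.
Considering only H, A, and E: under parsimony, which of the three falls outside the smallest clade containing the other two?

E

Character polarity is set by the outgroup: the derived state is whichever differs from the outgroup's state, so for II, III, IV, V, VI the derived state is '0', and for the remaining characters it is '1'.
I: derived state '1' in A only — an autapomorphy, so it tells us nothing about relationships among taxa.
II (derived state '0') is shared by H and N — a synapomorphy uniting that clade.
III (derived state '0') is shared by A, H, K, and N — a synapomorphy uniting that clade.
IV (derived state '0') is shared by all ingroup taxa — unites the whole ingroup.
V (derived state '0') is unique to E (autapomorphy; uninformative for grouping).
Only H, K, and N show the derived state '0' for VI, supporting them as a clade.
Most parsimonious ingroup topology: (E,(((H,N),K),A)).
A and H share a more recent common ancestor with each other than either does with E, so E is the least closely related of the three.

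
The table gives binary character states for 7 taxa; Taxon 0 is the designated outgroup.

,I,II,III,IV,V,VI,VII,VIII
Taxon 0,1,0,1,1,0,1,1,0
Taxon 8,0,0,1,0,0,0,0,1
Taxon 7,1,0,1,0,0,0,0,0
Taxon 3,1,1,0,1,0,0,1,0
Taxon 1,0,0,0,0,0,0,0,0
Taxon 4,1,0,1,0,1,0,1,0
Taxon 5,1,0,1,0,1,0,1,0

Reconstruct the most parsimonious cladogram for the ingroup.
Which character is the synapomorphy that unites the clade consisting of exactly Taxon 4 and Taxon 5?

V

Character polarity is set by the outgroup: the derived state is whichever differs from the outgroup's state, so for I, III, IV, VI, VII the derived state is '0', and for the remaining characters it is '1'.
Only Taxon 1 and Taxon 8 show the derived state '0' for I, supporting them as a clade.
II: derived state '1' in Taxon 3 only — an autapomorphy, so it tells us nothing about relationships among taxa.
III groups Taxon 1 and Taxon 3, which is incompatible with the clades supported by the remaining characters; treating it as convergent (homoplasy) costs fewer steps than any alternative tree.
Only Taxon 1, Taxon 4, Taxon 5, Taxon 7, and Taxon 8 show the derived state '0' for IV, supporting them as a clade.
V (derived state '1') is shared by Taxon 4 and Taxon 5 — a synapomorphy uniting that clade.
VI (derived state '0') is shared by all ingroup taxa — unites the whole ingroup.
VII: derived state '0' in Taxon 1, Taxon 7, and Taxon 8 only — synapomorphy for {Taxon 1, Taxon 7, Taxon 8}.
VIII (derived state '1') is unique to Taxon 8 (autapomorphy; uninformative for grouping).
Most parsimonious ingroup topology: ((((Taxon 8,Taxon 1),Taxon 7),(Taxon 4,Taxon 5)),Taxon 3).
The clade {Taxon 4, Taxon 5} is supported by V: its derived state '1' occurs in exactly those taxa and in no other taxon (including the outgroup).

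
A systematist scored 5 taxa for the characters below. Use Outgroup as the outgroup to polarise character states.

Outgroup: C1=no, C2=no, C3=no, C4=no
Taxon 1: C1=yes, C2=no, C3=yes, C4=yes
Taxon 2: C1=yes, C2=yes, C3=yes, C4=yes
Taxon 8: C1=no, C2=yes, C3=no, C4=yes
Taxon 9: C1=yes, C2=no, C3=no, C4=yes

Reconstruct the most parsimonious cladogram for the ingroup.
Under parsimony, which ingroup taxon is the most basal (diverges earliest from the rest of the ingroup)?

Taxon 8

The outgroup has state 'no' for every character, so 'yes' is the derived state throughout.
C1 (derived state 'yes') is shared by Taxon 1, Taxon 2, and Taxon 9 — a synapomorphy uniting that clade.
C2 groups Taxon 2 and Taxon 8, which is incompatible with the clades supported by the remaining characters; treating it as convergent (homoplasy) costs fewer steps than any alternative tree.
Only Taxon 1 and Taxon 2 show the derived state 'yes' for C3, supporting them as a clade.
All ingroup taxa share the derived state 'yes' for C4; it defines the ingroup but does not resolve relationships within it.
Most parsimonious ingroup topology: (((Taxon 1,Taxon 2),Taxon 9),Taxon 8).
Taxon 8 is sister to the clade containing all other ingroup taxa, so it is the earliest-diverging (most basal) ingroup lineage.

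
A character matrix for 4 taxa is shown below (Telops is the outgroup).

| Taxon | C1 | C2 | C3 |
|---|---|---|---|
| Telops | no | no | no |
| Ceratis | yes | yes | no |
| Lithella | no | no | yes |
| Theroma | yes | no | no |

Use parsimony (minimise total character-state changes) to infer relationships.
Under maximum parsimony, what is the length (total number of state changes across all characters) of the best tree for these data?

The outgroup has state 'no' for every character, so 'yes' is the derived state throughout.
C1: derived state 'yes' in Ceratis and Theroma only — synapomorphy for {Ceratis, Theroma}.
C2: derived state 'yes' in Ceratis only — an autapomorphy, so it tells us nothing about relationships among taxa.
C3 (derived state 'yes') is unique to Lithella (autapomorphy; uninformative for grouping).
Most parsimonious ingroup topology: ((Ceratis,Theroma),Lithella).
Changes per character on this tree: C1: 1; C2: 1; C3: 1.
Total = 3.

3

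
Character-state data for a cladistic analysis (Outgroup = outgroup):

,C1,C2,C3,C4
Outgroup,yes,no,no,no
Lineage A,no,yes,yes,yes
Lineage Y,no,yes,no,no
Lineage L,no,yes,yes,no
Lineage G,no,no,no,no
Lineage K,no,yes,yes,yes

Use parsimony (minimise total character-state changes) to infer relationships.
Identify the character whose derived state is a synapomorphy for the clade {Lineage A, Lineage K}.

Character polarity is set by the outgroup: the derived state is whichever differs from the outgroup's state, so for C1 the derived state is 'no', and for the remaining characters it is 'yes'.
C1 (derived state 'no') is shared by all ingroup taxa — unites the whole ingroup.
C2 (derived state 'yes') is shared by Lineage A, Lineage K, Lineage L, and Lineage Y — a synapomorphy uniting that clade.
C3 (derived state 'yes') is shared by Lineage A, Lineage K, and Lineage L — a synapomorphy uniting that clade.
Only Lineage A and Lineage K show the derived state 'yes' for C4, supporting them as a clade.
Most parsimonious ingroup topology: ((((Lineage A,Lineage K),Lineage L),Lineage Y),Lineage G).
The clade {Lineage A, Lineage K} is supported by C4: its derived state 'yes' occurs in exactly those taxa and in no other taxon (including the outgroup).

C4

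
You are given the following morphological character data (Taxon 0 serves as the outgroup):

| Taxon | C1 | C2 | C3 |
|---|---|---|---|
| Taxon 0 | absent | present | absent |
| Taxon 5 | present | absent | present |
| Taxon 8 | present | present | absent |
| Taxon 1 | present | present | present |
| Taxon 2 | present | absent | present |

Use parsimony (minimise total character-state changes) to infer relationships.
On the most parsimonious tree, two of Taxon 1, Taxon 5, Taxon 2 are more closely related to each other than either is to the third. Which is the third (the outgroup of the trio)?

Taxon 1

Character polarity is set by the outgroup: the derived state is whichever differs from the outgroup's state, so for C2 the derived state is 'absent', and for the remaining characters it is 'present'.
All ingroup taxa share the derived state 'present' for C1; it defines the ingroup but does not resolve relationships within it.
C2: derived state 'absent' in Taxon 2 and Taxon 5 only — synapomorphy for {Taxon 2, Taxon 5}.
Only Taxon 1, Taxon 2, and Taxon 5 show the derived state 'present' for C3, supporting them as a clade.
Most parsimonious ingroup topology: (((Taxon 5,Taxon 2),Taxon 1),Taxon 8).
Taxon 2 and Taxon 5 share a more recent common ancestor with each other than either does with Taxon 1, so Taxon 1 is the least closely related of the three.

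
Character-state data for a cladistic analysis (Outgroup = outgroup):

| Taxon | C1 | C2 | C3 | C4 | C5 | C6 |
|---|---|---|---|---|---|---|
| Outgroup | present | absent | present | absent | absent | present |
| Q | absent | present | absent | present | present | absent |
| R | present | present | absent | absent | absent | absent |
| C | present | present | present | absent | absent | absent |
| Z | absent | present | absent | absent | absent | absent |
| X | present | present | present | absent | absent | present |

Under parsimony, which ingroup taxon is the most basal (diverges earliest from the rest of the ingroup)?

X

Character polarity is set by the outgroup: the derived state is whichever differs from the outgroup's state, so for C1, C3, C6 the derived state is 'absent', and for the remaining characters it is 'present'.
C1: derived state 'absent' in Q and Z only — synapomorphy for {Q, Z}.
C2 (derived state 'present') is shared by all ingroup taxa — unites the whole ingroup.
C3 (derived state 'absent') is shared by Q, R, and Z — a synapomorphy uniting that clade.
C4 (derived state 'present') is unique to Q (autapomorphy; uninformative for grouping).
C5: derived state 'present' in Q only — an autapomorphy, so it tells us nothing about relationships among taxa.
Only C, Q, R, and Z show the derived state 'absent' for C6, supporting them as a clade.
Most parsimonious ingroup topology: ((((Q,Z),R),C),X).
X is sister to the clade containing all other ingroup taxa, so it is the earliest-diverging (most basal) ingroup lineage.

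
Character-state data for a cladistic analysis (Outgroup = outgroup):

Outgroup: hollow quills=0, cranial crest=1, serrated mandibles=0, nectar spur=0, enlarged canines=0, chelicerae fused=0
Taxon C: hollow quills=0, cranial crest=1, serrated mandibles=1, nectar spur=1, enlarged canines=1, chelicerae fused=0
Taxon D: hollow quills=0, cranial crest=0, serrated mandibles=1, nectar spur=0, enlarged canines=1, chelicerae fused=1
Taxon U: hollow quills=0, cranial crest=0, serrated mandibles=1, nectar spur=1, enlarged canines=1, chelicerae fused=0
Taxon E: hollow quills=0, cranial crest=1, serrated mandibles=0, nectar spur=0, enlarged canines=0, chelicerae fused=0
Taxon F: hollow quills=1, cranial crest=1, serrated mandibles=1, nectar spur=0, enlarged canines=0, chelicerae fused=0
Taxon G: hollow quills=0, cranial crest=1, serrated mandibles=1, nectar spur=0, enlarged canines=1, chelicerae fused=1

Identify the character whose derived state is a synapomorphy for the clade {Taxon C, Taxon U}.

nectar spur

Character polarity is set by the outgroup: the derived state is whichever differs from the outgroup's state, so for cranial crest the derived state is '0', and for the remaining characters it is '1'.
hollow quills (derived state '1') is unique to Taxon F (autapomorphy; uninformative for grouping).
cranial crest groups Taxon D and Taxon U, which is incompatible with the clades supported by the remaining characters; treating it as convergent (homoplasy) costs fewer steps than any alternative tree.
serrated mandibles: derived state '1' in Taxon C, Taxon D, Taxon F, Taxon G, and Taxon U only — synapomorphy for {Taxon C, Taxon D, Taxon F, Taxon G, Taxon U}.
Only Taxon C and Taxon U show the derived state '1' for nectar spur, supporting them as a clade.
enlarged canines (derived state '1') is shared by Taxon C, Taxon D, Taxon G, and Taxon U — a synapomorphy uniting that clade.
Only Taxon D and Taxon G show the derived state '1' for chelicerae fused, supporting them as a clade.
Most parsimonious ingroup topology: ((((Taxon C,Taxon U),(Taxon D,Taxon G)),Taxon F),Taxon E).
The clade {Taxon C, Taxon U} is supported by nectar spur: its derived state '1' occurs in exactly those taxa and in no other taxon (including the outgroup).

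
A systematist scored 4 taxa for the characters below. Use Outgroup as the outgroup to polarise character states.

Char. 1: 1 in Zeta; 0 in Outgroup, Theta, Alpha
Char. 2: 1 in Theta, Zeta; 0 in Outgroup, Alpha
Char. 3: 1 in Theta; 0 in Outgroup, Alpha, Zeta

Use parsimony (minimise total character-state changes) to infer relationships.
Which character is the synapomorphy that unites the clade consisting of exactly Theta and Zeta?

The outgroup has state '0' for every character, so '1' is the derived state throughout.
Char. 1 (derived state '1') is unique to Zeta (autapomorphy; uninformative for grouping).
Char. 2 (derived state '1') is shared by Theta and Zeta — a synapomorphy uniting that clade.
Char. 3 (derived state '1') is unique to Theta (autapomorphy; uninformative for grouping).
Most parsimonious ingroup topology: ((Theta,Zeta),Alpha).
The clade {Theta, Zeta} is supported by Char. 2: its derived state '1' occurs in exactly those taxa and in no other taxon (including the outgroup).

Char. 2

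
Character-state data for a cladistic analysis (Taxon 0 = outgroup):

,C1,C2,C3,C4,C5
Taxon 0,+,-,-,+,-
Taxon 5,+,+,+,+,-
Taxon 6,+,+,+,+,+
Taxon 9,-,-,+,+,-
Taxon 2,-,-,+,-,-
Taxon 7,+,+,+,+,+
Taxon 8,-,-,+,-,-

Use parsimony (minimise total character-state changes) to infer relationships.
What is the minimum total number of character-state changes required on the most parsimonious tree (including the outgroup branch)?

Character polarity is set by the outgroup: the derived state is whichever differs from the outgroup's state, so for C1, C4 the derived state is '-', and for the remaining characters it is '+'.
C1 (derived state '-') is shared by Taxon 2, Taxon 8, and Taxon 9 — a synapomorphy uniting that clade.
C2: derived state '+' in Taxon 5, Taxon 6, and Taxon 7 only — synapomorphy for {Taxon 5, Taxon 6, Taxon 7}.
All ingroup taxa share the derived state '+' for C3; it defines the ingroup but does not resolve relationships within it.
C4: derived state '-' in Taxon 2 and Taxon 8 only — synapomorphy for {Taxon 2, Taxon 8}.
C5: derived state '+' in Taxon 6 and Taxon 7 only — synapomorphy for {Taxon 6, Taxon 7}.
Most parsimonious ingroup topology: ((Taxon 5,(Taxon 6,Taxon 7)),(Taxon 9,(Taxon 2,Taxon 8))).
Changes per character on this tree: C1: 1; C2: 1; C3: 1; C4: 1; C5: 1.
Total = 5.

5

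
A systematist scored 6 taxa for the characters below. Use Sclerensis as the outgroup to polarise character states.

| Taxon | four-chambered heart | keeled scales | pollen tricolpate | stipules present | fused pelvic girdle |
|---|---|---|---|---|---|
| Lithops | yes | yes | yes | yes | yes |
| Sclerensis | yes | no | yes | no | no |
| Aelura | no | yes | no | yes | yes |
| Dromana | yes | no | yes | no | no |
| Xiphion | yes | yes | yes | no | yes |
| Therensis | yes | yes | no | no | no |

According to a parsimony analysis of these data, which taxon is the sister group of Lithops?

Character polarity is set by the outgroup: the derived state is whichever differs from the outgroup's state, so for four-chambered heart, pollen tricolpate the derived state is 'no', and for the remaining characters it is 'yes'.
four-chambered heart: derived state 'no' in Aelura only — an autapomorphy, so it tells us nothing about relationships among taxa.
keeled scales (derived state 'yes') is shared by Aelura, Lithops, Therensis, and Xiphion — a synapomorphy uniting that clade.
pollen tricolpate groups Aelura and Therensis, which is incompatible with the clades supported by the remaining characters; treating it as convergent (homoplasy) costs fewer steps than any alternative tree.
stipules present: derived state 'yes' in Aelura and Lithops only — synapomorphy for {Aelura, Lithops}.
fused pelvic girdle: derived state 'yes' in Aelura, Lithops, and Xiphion only — synapomorphy for {Aelura, Lithops, Xiphion}.
Most parsimonious ingroup topology: ((((Lithops,Aelura),Xiphion),Therensis),Dromana).
Lithops and Aelura form a cherry on this tree, so they are sister taxa.

Aelura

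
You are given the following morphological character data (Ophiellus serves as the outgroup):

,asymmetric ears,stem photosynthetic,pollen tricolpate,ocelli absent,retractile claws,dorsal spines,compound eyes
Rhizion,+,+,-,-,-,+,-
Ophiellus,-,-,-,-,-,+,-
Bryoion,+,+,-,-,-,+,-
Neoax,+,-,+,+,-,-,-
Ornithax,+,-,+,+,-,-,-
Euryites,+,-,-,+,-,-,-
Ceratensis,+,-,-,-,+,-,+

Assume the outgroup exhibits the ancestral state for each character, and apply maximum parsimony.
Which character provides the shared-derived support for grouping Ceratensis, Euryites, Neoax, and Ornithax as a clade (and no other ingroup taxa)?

dorsal spines

Character polarity is set by the outgroup: the derived state is whichever differs from the outgroup's state, so for dorsal spines the derived state is '-', and for the remaining characters it is '+'.
All ingroup taxa share the derived state '+' for asymmetric ears; it defines the ingroup but does not resolve relationships within it.
stem photosynthetic: derived state '+' in Bryoion and Rhizion only — synapomorphy for {Bryoion, Rhizion}.
pollen tricolpate (derived state '+') is shared by Neoax and Ornithax — a synapomorphy uniting that clade.
ocelli absent (derived state '+') is shared by Euryites, Neoax, and Ornithax — a synapomorphy uniting that clade.
retractile claws: derived state '+' in Ceratensis only — an autapomorphy, so it tells us nothing about relationships among taxa.
dorsal spines: derived state '-' in Ceratensis, Euryites, Neoax, and Ornithax only — synapomorphy for {Ceratensis, Euryites, Neoax, Ornithax}.
compound eyes: derived state '+' in Ceratensis only — an autapomorphy, so it tells us nothing about relationships among taxa.
Most parsimonious ingroup topology: ((((Ornithax,Neoax),Euryites),Ceratensis),(Rhizion,Bryoion)).
The clade {Ceratensis, Euryites, Neoax, Ornithax} is supported by dorsal spines: its derived state '-' occurs in exactly those taxa and in no other taxon (including the outgroup).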